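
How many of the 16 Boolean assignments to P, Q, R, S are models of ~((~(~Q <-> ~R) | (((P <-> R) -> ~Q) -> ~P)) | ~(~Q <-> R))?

Initial set: {~((~(~Q <-> ~R) | (((P <-> R) -> ~Q) -> ~P)) | ~(~Q <-> R))}.
~((~(~Q <-> ~R) | (((P <-> R) -> ~Q) -> ~P)) | ~(~Q <-> R)): α-rule — add ~(~(~Q <-> ~R) | (((P <-> R) -> ~Q) -> ~P)), ~~(~Q <-> R).
~(~(~Q <-> ~R) | (((P <-> R) -> ~Q) -> ~P)): α-rule — add ~~(~Q <-> ~R), ~(((P <-> R) -> ~Q) -> ~P).
~(((P <-> R) -> ~Q) -> ~P): α-rule — add ((P <-> R) -> ~Q), ~~P.
~~(~Q <-> R): β-rule — branch into ~Q, R  //  ~~Q, ~R.
  branch 1 (add ~Q, R):
    ~~(~Q <-> ~R): β-rule — branch into ~Q, ~R  //  ~~Q, ~~R.
      branch 1.1 (add ~Q, ~R):
        × closes — contains both R and ~R.
      branch 1.2 (add ~~Q, ~~R):
        × closes — contains both Q and ~Q.
  branch 2 (add ~~Q, ~R):
    ~~(~Q <-> ~R): β-rule — branch into ~Q, ~R  //  ~~Q, ~~R.
      branch 2.1 (add ~Q, ~R):
        × closes — contains both Q and ~Q.
      branch 2.2 (add ~~Q, ~~R):
        × closes — contains both R and ~R.
All 4 branches close.
No open branches: the formula has 0 satisfying assignments.

0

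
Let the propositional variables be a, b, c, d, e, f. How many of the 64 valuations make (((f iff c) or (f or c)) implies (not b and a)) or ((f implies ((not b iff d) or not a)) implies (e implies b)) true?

56

Initial set: {((((f iff c) or (f or c)) implies (not b and a)) or ((f implies ((not b iff d) or not a)) implies (e implies b)))}.
((((f iff c) or (f or c)) implies (not b and a)) or ((f implies ((not b iff d) or not a)) implies (e implies b))): β-rule — branch into (((f iff c) or (f or c)) implies (not b and a))  //  ((f implies ((not b iff d) or not a)) implies (e implies b)).
  branch 1 (add (((f iff c) or (f or c)) implies (not b and a))):
    (((f iff c) or (f or c)) implies (not b and a)): β-rule — branch into not ((f iff c) or (f or c))  //  (not b and a).
      branch 1.1 (add not ((f iff c) or (f or c))):
        not ((f iff c) or (f or c)): α-rule — add not (f iff c), not (f or c).
        not (f or c): α-rule — add not f, not c.
        not (f iff c): β-rule — branch into f, not c  //  not f, c.
          branch 1.1.1 (add f, not c):
            × closes — contains both f and not f.
          branch 1.1.2 (add not f, c):
            × closes — contains both c and not c.
      branch 1.2 (add (not b and a)):
        (not b and a): α-rule — add not b, a.
        ○ open, literals {a=true, b=false}.
  branch 2 (add ((f implies ((not b iff d) or not a)) implies (e implies b))):
    ((f implies ((not b iff d) or not a)) implies (e implies b)): β-rule — branch into not (f implies ((not b iff d) or not a))  //  (e implies b).
      branch 2.1 (add not (f implies ((not b iff d) or not a))):
        not (f implies ((not b iff d) or not a)): α-rule — add f, not ((not b iff d) or not a).
        not ((not b iff d) or not a): α-rule — add not (not b iff d), not not a.
        not (not b iff d): β-rule — branch into not b, not d  //  not not b, d.
          branch 2.1.1 (add not b, not d):
            ○ open, literals {a=true, b=false, d=false, f=true}.
          branch 2.1.2 (add not not b, d):
            ○ open, literals {a=true, b=true, d=true, f=true}.
      branch 2.2 (add (e implies b)):
        (e implies b): β-rule — branch into not e  //  b.
          branch 2.2.1 (add not e):
            ○ open, literals {e=false}.
          branch 2.2.2 (add b):
            ○ open, literals {b=true}.
2 branches closed, 5 open.
Each open branch fixes some atoms; the unmentioned ones are free. Counting distinct full assignments: branch {a=true, b=false} (c, d, e, f) contributes 16 new; branch {a=true, b=false, d=false, f=true} (c, e) contributes 0 new; branch {a=true, b=true, d=true, f=true} (c, e) contributes 4 new; branch {e=false} (a, b, c, d, f) contributes 22 new; branch {b=true} (a, c, d, e, f) contributes 14 new. Total: 56.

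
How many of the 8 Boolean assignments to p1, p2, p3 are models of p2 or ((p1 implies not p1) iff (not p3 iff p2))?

6

Initial set: {(p2 or ((p1 implies not p1) iff (not p3 iff p2)))}.
(p2 or ((p1 implies not p1) iff (not p3 iff p2))): β-rule — branch into p2  //  ((p1 implies not p1) iff (not p3 iff p2)).
  branch 1 (add p2):
    ○ open, literals {p2=T}.
  branch 2 (add ((p1 implies not p1) iff (not p3 iff p2))):
    ((p1 implies not p1) iff (not p3 iff p2)): β-rule — branch into (p1 implies not p1), (not p3 iff p2)  //  not (p1 implies not p1), not (not p3 iff p2).
      branch 2.1 (add (p1 implies not p1), (not p3 iff p2)):
        (p1 implies not p1): β-rule — branch into not p1  //  not p1.
          branch 2.1.1 (add not p1):
            (not p3 iff p2): β-rule — branch into not p3, p2  //  not not p3, not p2.
              branch 2.1.1.1 (add not p3, p2):
                ○ open, literals {p1=F, p2=T, p3=F}.
              branch 2.1.1.2 (add not not p3, not p2):
                ○ open, literals {p1=F, p2=F, p3=T}.
          branch 2.1.2 (add not p1):
            (not p3 iff p2): β-rule — branch into not p3, p2  //  not not p3, not p2.
              branch 2.1.2.1 (add not p3, p2):
                ○ open, literals {p1=F, p2=T, p3=F}.
              branch 2.1.2.2 (add not not p3, not p2):
                ○ open, literals {p1=F, p2=F, p3=T}.
      branch 2.2 (add not (p1 implies not p1), not (not p3 iff p2)):
        not (p1 implies not p1): α-rule — add p1, not not p1.
        not (not p3 iff p2): β-rule — branch into not p3, not p2  //  not not p3, p2.
          branch 2.2.1 (add not p3, not p2):
            ○ open, literals {p1=T, p2=F, p3=F}.
          branch 2.2.2 (add not not p3, p2):
            ○ open, literals {p1=T, p2=T, p3=T}.
0 branches closed, 7 open.
Each open branch fixes some atoms; the unmentioned ones are free. Counting distinct full assignments: branch {p2=T} (p1, p3) contributes 4 new; branch {p1=F, p2=T, p3=F} (none free) contributes 0 new; branch {p1=F, p2=F, p3=T} (none free) contributes 1 new; branch {p1=F, p2=T, p3=F} (none free) contributes 0 new; branch {p1=F, p2=F, p3=T} (none free) contributes 0 new; branch {p1=T, p2=F, p3=F} (none free) contributes 1 new; branch {p1=T, p2=T, p3=T} (none free) contributes 0 new. Total: 6.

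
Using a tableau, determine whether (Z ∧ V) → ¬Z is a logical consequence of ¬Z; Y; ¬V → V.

Yes

Initial set: {¬Z; Y; (¬V → V); ¬((Z ∧ V) → ¬Z)}.
¬((Z ∧ V) → ¬Z): α-rule — add (Z ∧ V), ¬¬Z.
× closes — contains both Z and ¬Z.
All 1 branch closes.
Every branch closed, so the premises entail the conclusion.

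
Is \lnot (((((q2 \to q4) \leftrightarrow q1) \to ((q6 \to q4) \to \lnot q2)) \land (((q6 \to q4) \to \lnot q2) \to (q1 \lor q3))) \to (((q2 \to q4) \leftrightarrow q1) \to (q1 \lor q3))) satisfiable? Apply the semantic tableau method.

Unsatisfiable

Initial set: {\lnot (((((q2 \to q4) \leftrightarrow q1) \to ((q6 \to q4) \to \lnot q2)) \land (((q6 \to q4) \to \lnot q2) \to (q1 \lor q3))) \to (((q2 \to q4) \leftrightarrow q1) \to (q1 \lor q3)))}.
\lnot (((((q2 \to q4) \leftrightarrow q1) \to ((q6 \to q4) \to \lnot q2)) \land (((q6 \to q4) \to \lnot q2) \to (q1 \lor q3))) \to (((q2 \to q4) \leftrightarrow q1) \to (q1 \lor q3))): α-rule — add ((((q2 \to q4) \leftrightarrow q1) \to ((q6 \to q4) \to \lnot q2)) \land (((q6 \to q4) \to \lnot q2) \to (q1 \lor q3))), \lnot (((q2 \to q4) \leftrightarrow q1) \to (q1 \lor q3)).
((((q2 \to q4) \leftrightarrow q1) \to ((q6 \to q4) \to \lnot q2)) \land (((q6 \to q4) \to \lnot q2) \to (q1 \lor q3))): α-rule — add (((q2 \to q4) \leftrightarrow q1) \to ((q6 \to q4) \to \lnot q2)), (((q6 \to q4) \to \lnot q2) \to (q1 \lor q3)).
\lnot (((q2 \to q4) \leftrightarrow q1) \to (q1 \lor q3)): α-rule — add ((q2 \to q4) \leftrightarrow q1), \lnot (q1 \lor q3).
\lnot (q1 \lor q3): α-rule — add \lnot q1, \lnot q3.
(((q2 \to q4) \leftrightarrow q1) \to ((q6 \to q4) \to \lnot q2)): β-rule — branch into \lnot ((q2 \to q4) \leftrightarrow q1)  //  ((q6 \to q4) \to \lnot q2).
  branch 1 (add \lnot ((q2 \to q4) \leftrightarrow q1)):
    (((q6 \to q4) \to \lnot q2) \to (q1 \lor q3)): β-rule — branch into \lnot ((q6 \to q4) \to \lnot q2)  //  (q1 \lor q3).
      branch 1.1 (add \lnot ((q6 \to q4) \to \lnot q2)):
        \lnot ((q6 \to q4) \to \lnot q2): α-rule — add (q6 \to q4), \lnot \lnot q2.
        ((q2 \to q4) \leftrightarrow q1): β-rule — branch into (q2 \to q4), q1  //  \lnot (q2 \to q4), \lnot q1.
          branch 1.1.1 (add (q2 \to q4), q1):
            × closes — contains both q1 and \lnot q1.
          branch 1.1.2 (add \lnot (q2 \to q4), \lnot q1):
            \lnot (q2 \to q4): α-rule — add q2, \lnot q4.
            \lnot ((q2 \to q4) \leftrightarrow q1): β-rule — branch into (q2 \to q4), \lnot q1  //  \lnot (q2 \to q4), q1.
              branch 1.1.2.1 (add (q2 \to q4), \lnot q1):
                (q6 \to q4): β-rule — branch into \lnot q6  //  q4.
                  branch 1.1.2.1.1 (add \lnot q6):
                    (q2 \to q4): β-rule — branch into \lnot q2  //  q4.
                      branch 1.1.2.1.1.1 (add \lnot q2):
                        × closes — contains both q2 and \lnot q2.
                      branch 1.1.2.1.1.2 (add q4):
                        × closes — contains both q4 and \lnot q4.
                  branch 1.1.2.1.2 (add q4):
                    × closes — contains both q4 and \lnot q4.
              branch 1.1.2.2 (add \lnot (q2 \to q4), q1):
                × closes — contains both q1 and \lnot q1.
      branch 1.2 (add (q1 \lor q3)):
        ((q2 \to q4) \leftrightarrow q1): β-rule — branch into (q2 \to q4), q1  //  \lnot (q2 \to q4), \lnot q1.
          branch 1.2.1 (add (q2 \to q4), q1):
            × closes — contains both q1 and \lnot q1.
          branch 1.2.2 (add \lnot (q2 \to q4), \lnot q1):
            \lnot (q2 \to q4): α-rule — add q2, \lnot q4.
            \lnot ((q2 \to q4) \leftrightarrow q1): β-rule — branch into (q2 \to q4), \lnot q1  //  \lnot (q2 \to q4), q1.
              branch 1.2.2.1 (add (q2 \to q4), \lnot q1):
                (q1 \lor q3): β-rule — branch into q1  //  q3.
                  branch 1.2.2.1.1 (add q1):
                    × closes — contains both q1 and \lnot q1.
                  branch 1.2.2.1.2 (add q3):
                    × closes — contains both q3 and \lnot q3.
              branch 1.2.2.2 (add \lnot (q2 \to q4), q1):
                × closes — contains both q1 and \lnot q1.
  branch 2 (add ((q6 \to q4) \to \lnot q2)):
    (((q6 \to q4) \to \lnot q2) \to (q1 \lor q3)): β-rule — branch into \lnot ((q6 \to q4) \to \lnot q2)  //  (q1 \lor q3).
      branch 2.1 (add \lnot ((q6 \to q4) \to \lnot q2)):
        \lnot ((q6 \to q4) \to \lnot q2): α-rule — add (q6 \to q4), \lnot \lnot q2.
        ((q2 \to q4) \leftrightarrow q1): β-rule — branch into (q2 \to q4), q1  //  \lnot (q2 \to q4), \lnot q1.
          branch 2.1.1 (add (q2 \to q4), q1):
            × closes — contains both q1 and \lnot q1.
          branch 2.1.2 (add \lnot (q2 \to q4), \lnot q1):
            \lnot (q2 \to q4): α-rule — add q2, \lnot q4.
            ((q6 \to q4) \to \lnot q2): β-rule — branch into \lnot (q6 \to q4)  //  \lnot q2.
              branch 2.1.2.1 (add \lnot (q6 \to q4)):
                \lnot (q6 \to q4): α-rule — add q6, \lnot q4.
                (q6 \to q4): β-rule — branch into \lnot q6  //  q4.
                  branch 2.1.2.1.1 (add \lnot q6):
                    × closes — contains both q6 and \lnot q6.
                  branch 2.1.2.1.2 (add q4):
                    × closes — contains both q4 and \lnot q4.
              branch 2.1.2.2 (add \lnot q2):
                × closes — contains both q2 and \lnot q2.
      branch 2.2 (add (q1 \lor q3)):
        ((q2 \to q4) \leftrightarrow q1): β-rule — branch into (q2 \to q4), q1  //  \lnot (q2 \to q4), \lnot q1.
          branch 2.2.1 (add (q2 \to q4), q1):
            × closes — contains both q1 and \lnot q1.
          branch 2.2.2 (add \lnot (q2 \to q4), \lnot q1):
            \lnot (q2 \to q4): α-rule — add q2, \lnot q4.
            ((q6 \to q4) \to \lnot q2): β-rule — branch into \lnot (q6 \to q4)  //  \lnot q2.
              branch 2.2.2.1 (add \lnot (q6 \to q4)):
                \lnot (q6 \to q4): α-rule — add q6, \lnot q4.
                (q1 \lor q3): β-rule — branch into q1  //  q3.
                  branch 2.2.2.1.1 (add q1):
                    × closes — contains both q1 and \lnot q1.
                  branch 2.2.2.1.2 (add q3):
                    × closes — contains both q3 and \lnot q3.
              branch 2.2.2.2 (add \lnot q2):
                × closes — contains both q2 and \lnot q2.
All 17 branches close.
Every branch closed; the formula is unsatisfiable.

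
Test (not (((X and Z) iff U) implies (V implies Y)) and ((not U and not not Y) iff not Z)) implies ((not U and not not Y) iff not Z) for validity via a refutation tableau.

Valid

Assume the negation and expand:
Initial set: {not ((not (((X and Z) iff U) implies (V implies Y)) and ((not U and not not Y) iff not Z)) implies ((not U and not not Y) iff not Z))}.
not ((not (((X and Z) iff U) implies (V implies Y)) and ((not U and not not Y) iff not Z)) implies ((not U and not not Y) iff not Z)): α-rule — add (not (((X and Z) iff U) implies (V implies Y)) and ((not U and not not Y) iff not Z)), not ((not U and not not Y) iff not Z).
(not (((X and Z) iff U) implies (V implies Y)) and ((not U and not not Y) iff not Z)): α-rule — add not (((X and Z) iff U) implies (V implies Y)), ((not U and not not Y) iff not Z).
not (((X and Z) iff U) implies (V implies Y)): α-rule — add ((X and Z) iff U), not (V implies Y).
not (V implies Y): α-rule — add V, not Y.
not ((not U and not not Y) iff not Z): β-rule — branch into (not U and not not Y), not not Z  //  not (not U and not not Y), not Z.
  branch 1 (add (not U and not not Y), not not Z):
    (not U and not not Y): α-rule — add not U, not not Y.
    not not Y: drop double negation, giving Y.
    × closes — contains both Y and not Y.
  branch 2 (add not (not U and not not Y), not Z):
    ((not U and not not Y) iff not Z): β-rule — branch into (not U and not not Y), not Z  //  not (not U and not not Y), not not Z.
      branch 2.1 (add (not U and not not Y), not Z):
        (not U and not not Y): α-rule — add not U, not not Y.
        not not Y: drop double negation, giving Y.
        × closes — contains both Y and not Y.
      branch 2.2 (add not (not U and not not Y), not not Z):
        × closes — contains both Z and not Z.
All 3 branches close.
Every branch closed, so the negation is unsatisfiable and the formula is valid.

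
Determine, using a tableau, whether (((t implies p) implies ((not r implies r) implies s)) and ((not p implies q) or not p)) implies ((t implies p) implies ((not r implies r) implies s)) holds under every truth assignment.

Assume the negation and expand:
Initial set: {not ((((t implies p) implies ((not r implies r) implies s)) and ((not p implies q) or not p)) implies ((t implies p) implies ((not r implies r) implies s)))}.
not ((((t implies p) implies ((not r implies r) implies s)) and ((not p implies q) or not p)) implies ((t implies p) implies ((not r implies r) implies s))): α-rule — add (((t implies p) implies ((not r implies r) implies s)) and ((not p implies q) or not p)), not ((t implies p) implies ((not r implies r) implies s)).
(((t implies p) implies ((not r implies r) implies s)) and ((not p implies q) or not p)): α-rule — add ((t implies p) implies ((not r implies r) implies s)), ((not p implies q) or not p).
not ((t implies p) implies ((not r implies r) implies s)): α-rule — add (t implies p), not ((not r implies r) implies s).
not ((not r implies r) implies s): α-rule — add (not r implies r), not s.
((t implies p) implies ((not r implies r) implies s)): β-rule — branch into not (t implies p)  //  ((not r implies r) implies s).
  branch 1 (add not (t implies p)):
    not (t implies p): α-rule — add t, not p.
    ((not p implies q) or not p): β-rule — branch into (not p implies q)  //  not p.
      branch 1.1 (add (not p implies q)):
        (t implies p): β-rule — branch into not t  //  p.
          branch 1.1.1 (add not t):
            × closes — contains both t and not t.
          branch 1.1.2 (add p):
            × closes — contains both p and not p.
      branch 1.2 (add not p):
        (t implies p): β-rule — branch into not t  //  p.
          branch 1.2.1 (add not t):
            × closes — contains both t and not t.
          branch 1.2.2 (add p):
            × closes — contains both p and not p.
  branch 2 (add ((not r implies r) implies s)):
    ((not p implies q) or not p): β-rule — branch into (not p implies q)  //  not p.
      branch 2.1 (add (not p implies q)):
        (t implies p): β-rule — branch into not t  //  p.
          branch 2.1.1 (add not t):
            (not r implies r): β-rule — branch into not not r  //  r.
              branch 2.1.1.1 (add not not r):
                ((not r implies r) implies s): β-rule — branch into not (not r implies r)  //  s.
                  branch 2.1.1.1.1 (add not (not r implies r)):
                    not (not r implies r): α-rule — add not r, not r.
                    × closes — contains both r and not r.
                  branch 2.1.1.1.2 (add s):
                    × closes — contains both s and not s.
              branch 2.1.1.2 (add r):
                ((not r implies r) implies s): β-rule — branch into not (not r implies r)  //  s.
                  branch 2.1.1.2.1 (add not (not r implies r)):
                    not (not r implies r): α-rule — add not r, not r.
                    × closes — contains both r and not r.
                  branch 2.1.1.2.2 (add s):
                    × closes — contains both s and not s.
          branch 2.1.2 (add p):
            (not r implies r): β-rule — branch into not not r  //  r.
              branch 2.1.2.1 (add not not r):
                ((not r implies r) implies s): β-rule — branch into not (not r implies r)  //  s.
                  branch 2.1.2.1.1 (add not (not r implies r)):
                    not (not r implies r): α-rule — add not r, not r.
                    × closes — contains both r and not r.
                  branch 2.1.2.1.2 (add s):
                    × closes — contains both s and not s.
              branch 2.1.2.2 (add r):
                ((not r implies r) implies s): β-rule — branch into not (not r implies r)  //  s.
                  branch 2.1.2.2.1 (add not (not r implies r)):
                    not (not r implies r): α-rule — add not r, not r.
                    × closes — contains both r and not r.
                  branch 2.1.2.2.2 (add s):
                    × closes — contains both s and not s.
      branch 2.2 (add not p):
        (t implies p): β-rule — branch into not t  //  p.
          branch 2.2.1 (add not t):
            (not r implies r): β-rule — branch into not not r  //  r.
              branch 2.2.1.1 (add not not r):
                ((not r implies r) implies s): β-rule — branch into not (not r implies r)  //  s.
                  branch 2.2.1.1.1 (add not (not r implies r)):
                    not (not r implies r): α-rule — add not r, not r.
                    × closes — contains both r and not r.
                  branch 2.2.1.1.2 (add s):
                    × closes — contains both s and not s.
              branch 2.2.1.2 (add r):
                ((not r implies r) implies s): β-rule — branch into not (not r implies r)  //  s.
                  branch 2.2.1.2.1 (add not (not r implies r)):
                    not (not r implies r): α-rule — add not r, not r.
                    × closes — contains both r and not r.
                  branch 2.2.1.2.2 (add s):
                    × closes — contains both s and not s.
          branch 2.2.2 (add p):
            × closes — contains both p and not p.
All 17 branches close.
Every branch closed, so the negation is unsatisfiable and the formula is valid.

Valid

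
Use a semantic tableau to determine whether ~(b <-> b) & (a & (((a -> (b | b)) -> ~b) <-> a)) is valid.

Assume the negation and expand:
Initial set: {~(~(b <-> b) & (a & (((a -> (b | b)) -> ~b) <-> a)))}.
~(~(b <-> b) & (a & (((a -> (b | b)) -> ~b) <-> a))): β-rule — branch into ~~(b <-> b)  //  ~(a & (((a -> (b | b)) -> ~b) <-> a)).
  branch 1 (add ~~(b <-> b)):
    ~~(b <-> b): β-rule — branch into b, b  //  ~b, ~b.
      branch 1.1 (add b, b):
        ○ open, literals {b=1}.
      branch 1.2 (add ~b, ~b):
        ○ open, literals {b=0}.
  branch 2 (add ~(a & (((a -> (b | b)) -> ~b) <-> a))):
    ~(a & (((a -> (b | b)) -> ~b) <-> a)): β-rule — branch into ~a  //  ~(((a -> (b | b)) -> ~b) <-> a).
      branch 2.1 (add ~a):
        ○ open, literals {a=0}.
      branch 2.2 (add ~(((a -> (b | b)) -> ~b) <-> a)):
        ~(((a -> (b | b)) -> ~b) <-> a): β-rule — branch into ((a -> (b | b)) -> ~b), ~a  //  ~((a -> (b | b)) -> ~b), a.
          branch 2.2.1 (add ((a -> (b | b)) -> ~b), ~a):
            ((a -> (b | b)) -> ~b): β-rule — branch into ~(a -> (b | b))  //  ~b.
              branch 2.2.1.1 (add ~(a -> (b | b))):
                ~(a -> (b | b)): α-rule — add a, ~(b | b).
                × closes — contains both a and ~a.
              branch 2.2.1.2 (add ~b):
                ○ open, literals {a=0, b=0}.
          branch 2.2.2 (add ~((a -> (b | b)) -> ~b), a):
            ~((a -> (b | b)) -> ~b): α-rule — add (a -> (b | b)), ~~b.
            (a -> (b | b)): β-rule — branch into ~a  //  (b | b).
              branch 2.2.2.1 (add ~a):
                × closes — contains both a and ~a.
              branch 2.2.2.2 (add (b | b)):
                (b | b): β-rule — branch into b  //  b.
                  branch 2.2.2.2.1 (add b):
                    ○ open, literals {a=1, b=1}.
                  branch 2.2.2.2.2 (add b):
                    ○ open, literals {a=1, b=1}.
2 branches closed, 6 open.
An open branch gives a countermodel: b=1 (unmentioned atoms arbitrary); under it the original formula is false.

Not valid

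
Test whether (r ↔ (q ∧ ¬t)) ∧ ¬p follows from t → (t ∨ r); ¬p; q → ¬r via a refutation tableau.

No

Initial set: {T (t → (t ∨ r)); T ¬p; T (q → ¬r); F ((r ↔ (q ∧ ¬t)) ∧ ¬p)}.
T (t → (t ∨ r)): β-rule — branch into F t  //  T (t ∨ r).
  branch 1 (add F t):
    T (q → ¬r): β-rule — branch into F q  //  T ¬r.
      branch 1.1 (add F q):
        F ((r ↔ (q ∧ ¬t)) ∧ ¬p): β-rule — branch into F (r ↔ (q ∧ ¬t))  //  F ¬p.
          branch 1.1.1 (add F (r ↔ (q ∧ ¬t))):
            F (r ↔ (q ∧ ¬t)): β-rule — branch into T r, F (q ∧ ¬t)  //  F r, T (q ∧ ¬t).
              branch 1.1.1.1 (add T r, F (q ∧ ¬t)):
                F (q ∧ ¬t): β-rule — branch into F q  //  F ¬t.
                  branch 1.1.1.1.1 (add F q):
                    ○ open, literals {p=F, q=F, r=T, t=F}.
                  branch 1.1.1.1.2 (add F ¬t):
                    × closes — contains both t and ¬t.
              branch 1.1.1.2 (add F r, T (q ∧ ¬t)):
                T (q ∧ ¬t): α-rule — add T q, T ¬t.
                × closes — contains both q and ¬q.
          branch 1.1.2 (add F ¬p):
            × closes — contains both p and ¬p.
      branch 1.2 (add T ¬r):
        F ((r ↔ (q ∧ ¬t)) ∧ ¬p): β-rule — branch into F (r ↔ (q ∧ ¬t))  //  F ¬p.
          branch 1.2.1 (add F (r ↔ (q ∧ ¬t))):
            F (r ↔ (q ∧ ¬t)): β-rule — branch into T r, F (q ∧ ¬t)  //  F r, T (q ∧ ¬t).
              branch 1.2.1.1 (add T r, F (q ∧ ¬t)):
                × closes — contains both r and ¬r.
              branch 1.2.1.2 (add F r, T (q ∧ ¬t)):
                T (q ∧ ¬t): α-rule — add T q, T ¬t.
                ○ open, literals {p=F, q=T, r=F, t=F}.
          branch 1.2.2 (add F ¬p):
            × closes — contains both p and ¬p.
  branch 2 (add T (t ∨ r)):
    T (q → ¬r): β-rule — branch into F q  //  T ¬r.
      branch 2.1 (add F q):
        F ((r ↔ (q ∧ ¬t)) ∧ ¬p): β-rule — branch into F (r ↔ (q ∧ ¬t))  //  F ¬p.
          branch 2.1.1 (add F (r ↔ (q ∧ ¬t))):
            T (t ∨ r): β-rule — branch into T t  //  T r.
              branch 2.1.1.1 (add T t):
                F (r ↔ (q ∧ ¬t)): β-rule — branch into T r, F (q ∧ ¬t)  //  F r, T (q ∧ ¬t).
                  branch 2.1.1.1.1 (add T r, F (q ∧ ¬t)):
                    F (q ∧ ¬t): β-rule — branch into F q  //  F ¬t.
                      branch 2.1.1.1.1.1 (add F q):
                        ○ open, literals {p=F, q=F, r=T, t=T}.
                      branch 2.1.1.1.1.2 (add F ¬t):
                        ○ open, literals {p=F, q=F, r=T, t=T}.
                  branch 2.1.1.1.2 (add F r, T (q ∧ ¬t)):
                    T (q ∧ ¬t): α-rule — add T q, T ¬t.
                    × closes — contains both q and ¬q.
              branch 2.1.1.2 (add T r):
                F (r ↔ (q ∧ ¬t)): β-rule — branch into T r, F (q ∧ ¬t)  //  F r, T (q ∧ ¬t).
                  branch 2.1.1.2.1 (add T r, F (q ∧ ¬t)):
                    F (q ∧ ¬t): β-rule — branch into F q  //  F ¬t.
                      branch 2.1.1.2.1.1 (add F q):
                        ○ open, literals {p=F, q=F, r=T}.
                      branch 2.1.1.2.1.2 (add F ¬t):
                        ○ open, literals {p=F, q=F, r=T, t=T}.
                  branch 2.1.1.2.2 (add F r, T (q ∧ ¬t)):
                    × closes — contains both r and ¬r.
          branch 2.1.2 (add F ¬p):
            × closes — contains both p and ¬p.
      branch 2.2 (add T ¬r):
        F ((r ↔ (q ∧ ¬t)) ∧ ¬p): β-rule — branch into F (r ↔ (q ∧ ¬t))  //  F ¬p.
          branch 2.2.1 (add F (r ↔ (q ∧ ¬t))):
            T (t ∨ r): β-rule — branch into T t  //  T r.
              branch 2.2.1.1 (add T t):
                F (r ↔ (q ∧ ¬t)): β-rule — branch into T r, F (q ∧ ¬t)  //  F r, T (q ∧ ¬t).
                  branch 2.2.1.1.1 (add T r, F (q ∧ ¬t)):
                    × closes — contains both r and ¬r.
                  branch 2.2.1.1.2 (add F r, T (q ∧ ¬t)):
                    T (q ∧ ¬t): α-rule — add T q, T ¬t.
                    × closes — contains both t and ¬t.
              branch 2.2.1.2 (add T r):
                × closes — contains both r and ¬r.
          branch 2.2.2 (add F ¬p):
            × closes — contains both p and ¬p.
12 branches closed, 6 open.
An open branch gives a countermodel: p=F, q=F, r=T, t=F (unmentioned atoms arbitrary); the premises hold there but the conclusion fails.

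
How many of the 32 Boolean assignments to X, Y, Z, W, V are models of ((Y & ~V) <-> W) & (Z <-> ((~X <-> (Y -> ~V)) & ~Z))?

4

Initial set: {(((Y & ~V) <-> W) & (Z <-> ((~X <-> (Y -> ~V)) & ~Z)))}.
(((Y & ~V) <-> W) & (Z <-> ((~X <-> (Y -> ~V)) & ~Z))): α-rule — add ((Y & ~V) <-> W), (Z <-> ((~X <-> (Y -> ~V)) & ~Z)).
((Y & ~V) <-> W): β-rule — branch into (Y & ~V), W  //  ~(Y & ~V), ~W.
  branch 1 (add (Y & ~V), W):
    (Y & ~V): α-rule — add Y, ~V.
    (Z <-> ((~X <-> (Y -> ~V)) & ~Z)): β-rule — branch into Z, ((~X <-> (Y -> ~V)) & ~Z)  //  ~Z, ~((~X <-> (Y -> ~V)) & ~Z).
      branch 1.1 (add Z, ((~X <-> (Y -> ~V)) & ~Z)):
        ((~X <-> (Y -> ~V)) & ~Z): α-rule — add (~X <-> (Y -> ~V)), ~Z.
        × closes — contains both Z and ~Z.
      branch 1.2 (add ~Z, ~((~X <-> (Y -> ~V)) & ~Z)):
        ~((~X <-> (Y -> ~V)) & ~Z): β-rule — branch into ~(~X <-> (Y -> ~V))  //  ~~Z.
          branch 1.2.1 (add ~(~X <-> (Y -> ~V))):
            ~(~X <-> (Y -> ~V)): β-rule — branch into ~X, ~(Y -> ~V)  //  ~~X, (Y -> ~V).
              branch 1.2.1.1 (add ~X, ~(Y -> ~V)):
                ~(Y -> ~V): α-rule — add Y, ~~V.
                × closes — contains both V and ~V.
              branch 1.2.1.2 (add ~~X, (Y -> ~V)):
                (Y -> ~V): β-rule — branch into ~Y  //  ~V.
                  branch 1.2.1.2.1 (add ~Y):
                    × closes — contains both Y and ~Y.
                  branch 1.2.1.2.2 (add ~V):
                    ○ open, literals {V=F, W=T, X=T, Y=T, Z=F}.
          branch 1.2.2 (add ~~Z):
            × closes — contains both Z and ~Z.
  branch 2 (add ~(Y & ~V), ~W):
    (Z <-> ((~X <-> (Y -> ~V)) & ~Z)): β-rule — branch into Z, ((~X <-> (Y -> ~V)) & ~Z)  //  ~Z, ~((~X <-> (Y -> ~V)) & ~Z).
      branch 2.1 (add Z, ((~X <-> (Y -> ~V)) & ~Z)):
        ((~X <-> (Y -> ~V)) & ~Z): α-rule — add (~X <-> (Y -> ~V)), ~Z.
        × closes — contains both Z and ~Z.
      branch 2.2 (add ~Z, ~((~X <-> (Y -> ~V)) & ~Z)):
        ~(Y & ~V): β-rule — branch into ~Y  //  ~~V.
          branch 2.2.1 (add ~Y):
            ~((~X <-> (Y -> ~V)) & ~Z): β-rule — branch into ~(~X <-> (Y -> ~V))  //  ~~Z.
              branch 2.2.1.1 (add ~(~X <-> (Y -> ~V))):
                ~(~X <-> (Y -> ~V)): β-rule — branch into ~X, ~(Y -> ~V)  //  ~~X, (Y -> ~V).
                  branch 2.2.1.1.1 (add ~X, ~(Y -> ~V)):
                    ~(Y -> ~V): α-rule — add Y, ~~V.
                    × closes — contains both Y and ~Y.
                  branch 2.2.1.1.2 (add ~~X, (Y -> ~V)):
                    (Y -> ~V): β-rule — branch into ~Y  //  ~V.
                      branch 2.2.1.1.2.1 (add ~Y):
                        ○ open, literals {W=F, X=T, Y=F, Z=F}.
                      branch 2.2.1.1.2.2 (add ~V):
                        ○ open, literals {V=F, W=F, X=T, Y=F, Z=F}.
              branch 2.2.1.2 (add ~~Z):
                × closes — contains both Z and ~Z.
          branch 2.2.2 (add ~~V):
            ~((~X <-> (Y -> ~V)) & ~Z): β-rule — branch into ~(~X <-> (Y -> ~V))  //  ~~Z.
              branch 2.2.2.1 (add ~(~X <-> (Y -> ~V))):
                ~(~X <-> (Y -> ~V)): β-rule — branch into ~X, ~(Y -> ~V)  //  ~~X, (Y -> ~V).
                  branch 2.2.2.1.1 (add ~X, ~(Y -> ~V)):
                    ~(Y -> ~V): α-rule — add Y, ~~V.
                    ○ open, literals {V=T, W=F, X=F, Y=T, Z=F}.
                  branch 2.2.2.1.2 (add ~~X, (Y -> ~V)):
                    (Y -> ~V): β-rule — branch into ~Y  //  ~V.
                      branch 2.2.2.1.2.1 (add ~Y):
                        ○ open, literals {V=T, W=F, X=T, Y=F, Z=F}.
                      branch 2.2.2.1.2.2 (add ~V):
                        × closes — contains both V and ~V.
              branch 2.2.2.2 (add ~~Z):
                × closes — contains both Z and ~Z.
9 branches closed, 5 open.
Each open branch fixes some atoms; the unmentioned ones are free. Counting distinct full assignments: branch {V=F, W=T, X=T, Y=T, Z=F} (none free) contributes 1 new; branch {W=F, X=T, Y=F, Z=F} (V) contributes 2 new; branch {V=F, W=F, X=T, Y=F, Z=F} (none free) contributes 0 new; branch {V=T, W=F, X=F, Y=T, Z=F} (none free) contributes 1 new; branch {V=T, W=F, X=T, Y=F, Z=F} (none free) contributes 0 new. Total: 4.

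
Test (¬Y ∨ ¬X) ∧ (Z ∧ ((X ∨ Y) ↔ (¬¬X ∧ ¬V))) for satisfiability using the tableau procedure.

Satisfiable

Initial set: {((¬Y ∨ ¬X) ∧ (Z ∧ ((X ∨ Y) ↔ (¬¬X ∧ ¬V))))}.
((¬Y ∨ ¬X) ∧ (Z ∧ ((X ∨ Y) ↔ (¬¬X ∧ ¬V)))): α-rule — add (¬Y ∨ ¬X), (Z ∧ ((X ∨ Y) ↔ (¬¬X ∧ ¬V))).
(Z ∧ ((X ∨ Y) ↔ (¬¬X ∧ ¬V))): α-rule — add Z, ((X ∨ Y) ↔ (¬¬X ∧ ¬V)).
(¬Y ∨ ¬X): β-rule — branch into ¬Y  //  ¬X.
  branch 1 (add ¬Y):
    ((X ∨ Y) ↔ (¬¬X ∧ ¬V)): β-rule — branch into (X ∨ Y), (¬¬X ∧ ¬V)  //  ¬(X ∨ Y), ¬(¬¬X ∧ ¬V).
      branch 1.1 (add (X ∨ Y), (¬¬X ∧ ¬V)):
        (¬¬X ∧ ¬V): α-rule — add ¬¬X, ¬V.
        ¬¬X: drop double negation, giving X.
        (X ∨ Y): β-rule — branch into X  //  Y.
          branch 1.1.1 (add X):
            ○ open, literals {V=false, X=true, Y=false, Z=true}.
          branch 1.1.2 (add Y):
            × closes — contains both Y and ¬Y.
      branch 1.2 (add ¬(X ∨ Y), ¬(¬¬X ∧ ¬V)):
        ¬(X ∨ Y): α-rule — add ¬X, ¬Y.
        ¬(¬¬X ∧ ¬V): β-rule — branch into ¬¬¬X  //  ¬¬V.
          branch 1.2.1 (add ¬¬¬X):
            ¬¬¬X: drop double negation, giving ¬X.
            ○ open, literals {X=false, Y=false, Z=true}.
          branch 1.2.2 (add ¬¬V):
            ○ open, literals {V=true, X=false, Y=false, Z=true}.
  branch 2 (add ¬X):
    ((X ∨ Y) ↔ (¬¬X ∧ ¬V)): β-rule — branch into (X ∨ Y), (¬¬X ∧ ¬V)  //  ¬(X ∨ Y), ¬(¬¬X ∧ ¬V).
      branch 2.1 (add (X ∨ Y), (¬¬X ∧ ¬V)):
        (¬¬X ∧ ¬V): α-rule — add ¬¬X, ¬V.
        ¬¬X: drop double negation, giving X.
        × closes — contains both X and ¬X.
      branch 2.2 (add ¬(X ∨ Y), ¬(¬¬X ∧ ¬V)):
        ¬(X ∨ Y): α-rule — add ¬X, ¬Y.
        ¬(¬¬X ∧ ¬V): β-rule — branch into ¬¬¬X  //  ¬¬V.
          branch 2.2.1 (add ¬¬¬X):
            ¬¬¬X: drop double negation, giving ¬X.
            ○ open, literals {X=false, Y=false, Z=true}.
          branch 2.2.2 (add ¬¬V):
            ○ open, literals {V=true, X=false, Y=false, Z=true}.
2 branches closed, 5 open.
An open branch gives a satisfying assignment: V=false, X=true, Y=false, Z=true.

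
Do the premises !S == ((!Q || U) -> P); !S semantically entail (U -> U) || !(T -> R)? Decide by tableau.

Yes

Initial set: {(!S == ((!Q || U) -> P)); !S; !((U -> U) || !(T -> R))}.
!((U -> U) || !(T -> R)): α-rule — add !(U -> U), !!(T -> R).
!(U -> U): α-rule — add U, !U.
× closes — contains both U and !U.
All 1 branch closes.
Every branch closed, so the premises entail the conclusion.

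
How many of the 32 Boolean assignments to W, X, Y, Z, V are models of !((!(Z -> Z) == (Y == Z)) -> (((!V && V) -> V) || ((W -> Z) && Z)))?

Initial set: {!((!(Z -> Z) == (Y == Z)) -> (((!V && V) -> V) || ((W -> Z) && Z)))}.
!((!(Z -> Z) == (Y == Z)) -> (((!V && V) -> V) || ((W -> Z) && Z))): α-rule — add (!(Z -> Z) == (Y == Z)), !(((!V && V) -> V) || ((W -> Z) && Z)).
!(((!V && V) -> V) || ((W -> Z) && Z)): α-rule — add !((!V && V) -> V), !((W -> Z) && Z).
!((!V && V) -> V): α-rule — add (!V && V), !V.
(!V && V): α-rule — add !V, V.
× closes — contains both V and !V.
All 1 branch closes.
No open branches: the formula has 0 satisfying assignments.

0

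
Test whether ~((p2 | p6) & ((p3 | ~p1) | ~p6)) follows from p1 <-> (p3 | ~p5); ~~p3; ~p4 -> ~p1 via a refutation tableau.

Initial set: {T (p1 <-> (p3 | ~p5)); T ~~p3; T (~p4 -> ~p1); F ~((p2 | p6) & ((p3 | ~p1) | ~p6))}.
T ~~p3: drop double negation, giving T p3.
F ~((p2 | p6) & ((p3 | ~p1) | ~p6)): α-rule — add T (p2 | p6), T ((p3 | ~p1) | ~p6).
T (p1 <-> (p3 | ~p5)): β-rule — branch into T p1, T (p3 | ~p5)  //  F p1, F (p3 | ~p5).
  branch 1 (add T p1, T (p3 | ~p5)):
    T (~p4 -> ~p1): β-rule — branch into F ~p4  //  T ~p1.
      branch 1.1 (add F ~p4):
        T (p2 | p6): β-rule — branch into T p2  //  T p6.
          branch 1.1.1 (add T p2):
            T ((p3 | ~p1) | ~p6): β-rule — branch into T (p3 | ~p1)  //  T ~p6.
              branch 1.1.1.1 (add T (p3 | ~p1)):
                T (p3 | ~p5): β-rule — branch into T p3  //  T ~p5.
                  branch 1.1.1.1.1 (add T p3):
                    T (p3 | ~p1): β-rule — branch into T p3  //  T ~p1.
                      branch 1.1.1.1.1.1 (add T p3):
                        ○ open, literals {p1=T, p2=T, p3=T, p4=T}.
                      branch 1.1.1.1.1.2 (add T ~p1):
                        × closes — contains both p1 and ~p1.
                  branch 1.1.1.1.2 (add T ~p5):
                    T (p3 | ~p1): β-rule — branch into T p3  //  T ~p1.
                      branch 1.1.1.1.2.1 (add T p3):
                        ○ open, literals {p1=T, p2=T, p3=T, p4=T, p5=F}.
                      branch 1.1.1.1.2.2 (add T ~p1):
                        × closes — contains both p1 and ~p1.
              branch 1.1.1.2 (add T ~p6):
                T (p3 | ~p5): β-rule — branch into T p3  //  T ~p5.
                  branch 1.1.1.2.1 (add T p3):
                    ○ open, literals {p1=T, p2=T, p3=T, p4=T, p6=F}.
                  branch 1.1.1.2.2 (add T ~p5):
                    ○ open, literals {p1=T, p2=T, p3=T, p4=T, p5=F, p6=F}.
          branch 1.1.2 (add T p6):
            T ((p3 | ~p1) | ~p6): β-rule — branch into T (p3 | ~p1)  //  T ~p6.
              branch 1.1.2.1 (add T (p3 | ~p1)):
                T (p3 | ~p5): β-rule — branch into T p3  //  T ~p5.
                  branch 1.1.2.1.1 (add T p3):
                    T (p3 | ~p1): β-rule — branch into T p3  //  T ~p1.
                      branch 1.1.2.1.1.1 (add T p3):
                        ○ open, literals {p1=T, p3=T, p4=T, p6=T}.
                      branch 1.1.2.1.1.2 (add T ~p1):
                        × closes — contains both p1 and ~p1.
                  branch 1.1.2.1.2 (add T ~p5):
                    T (p3 | ~p1): β-rule — branch into T p3  //  T ~p1.
                      branch 1.1.2.1.2.1 (add T p3):
                        ○ open, literals {p1=T, p3=T, p4=T, p5=F, p6=T}.
                      branch 1.1.2.1.2.2 (add T ~p1):
                        × closes — contains both p1 and ~p1.
              branch 1.1.2.2 (add T ~p6):
                × closes — contains both p6 and ~p6.
      branch 1.2 (add T ~p1):
        × closes — contains both p1 and ~p1.
  branch 2 (add F p1, F (p3 | ~p5)):
    F (p3 | ~p5): α-rule — add F p3, F ~p5.
    × closes — contains both p3 and ~p3.
7 branches closed, 6 open.
An open branch gives a countermodel: p1=T, p2=T, p3=T, p4=T (unmentioned atoms arbitrary); the premises hold there but the conclusion fails.

No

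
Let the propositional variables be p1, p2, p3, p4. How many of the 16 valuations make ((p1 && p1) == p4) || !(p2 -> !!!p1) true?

Initial set: {(((p1 && p1) == p4) || !(p2 -> !!!p1))}.
(((p1 && p1) == p4) || !(p2 -> !!!p1)): β-rule — branch into ((p1 && p1) == p4)  //  !(p2 -> !!!p1).
  branch 1 (add ((p1 && p1) == p4)):
    ((p1 && p1) == p4): β-rule — branch into (p1 && p1), p4  //  !(p1 && p1), !p4.
      branch 1.1 (add (p1 && p1), p4):
        (p1 && p1): α-rule — add p1, p1.
        ○ open, literals {p1=true, p4=true}.
      branch 1.2 (add !(p1 && p1), !p4):
        !(p1 && p1): β-rule — branch into !p1  //  !p1.
          branch 1.2.1 (add !p1):
            ○ open, literals {p1=false, p4=false}.
          branch 1.2.2 (add !p1):
            ○ open, literals {p1=false, p4=false}.
  branch 2 (add !(p2 -> !!!p1)):
    !(p2 -> !!!p1): α-rule — add p2, !!!!p1.
    !!!!p1: drop double negation, giving !!p1.
    ○ open, literals {p1=true, p2=true}.
0 branches closed, 4 open.
Each open branch fixes some atoms; the unmentioned ones are free. Counting distinct full assignments: branch {p1=true, p4=true} (p2, p3) contributes 4 new; branch {p1=false, p4=false} (p2, p3) contributes 4 new; branch {p1=false, p4=false} (p2, p3) contributes 0 new; branch {p1=true, p2=true} (p3, p4) contributes 2 new. Total: 10.

10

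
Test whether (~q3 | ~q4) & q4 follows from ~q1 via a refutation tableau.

No

Initial set: {T ~q1; F ((~q3 | ~q4) & q4)}.
F ((~q3 | ~q4) & q4): β-rule — branch into F (~q3 | ~q4)  //  F q4.
  branch 1 (add F (~q3 | ~q4)):
    F (~q3 | ~q4): α-rule — add F ~q3, F ~q4.
    ○ open, literals {q1=F, q3=T, q4=T}.
  branch 2 (add F q4):
    ○ open, literals {q1=F, q4=F}.
0 branches closed, 2 open.
An open branch gives a countermodel: q1=F, q3=T, q4=T (unmentioned atoms arbitrary); the premises hold there but the conclusion fails.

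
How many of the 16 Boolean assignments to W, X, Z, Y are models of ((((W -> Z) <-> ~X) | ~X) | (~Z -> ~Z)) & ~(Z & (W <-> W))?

8

Initial set: {(((((W -> Z) <-> ~X) | ~X) | (~Z -> ~Z)) & ~(Z & (W <-> W)))}.
(((((W -> Z) <-> ~X) | ~X) | (~Z -> ~Z)) & ~(Z & (W <-> W))): α-rule — add ((((W -> Z) <-> ~X) | ~X) | (~Z -> ~Z)), ~(Z & (W <-> W)).
((((W -> Z) <-> ~X) | ~X) | (~Z -> ~Z)): β-rule — branch into (((W -> Z) <-> ~X) | ~X)  //  (~Z -> ~Z).
  branch 1 (add (((W -> Z) <-> ~X) | ~X)):
    ~(Z & (W <-> W)): β-rule — branch into ~Z  //  ~(W <-> W).
      branch 1.1 (add ~Z):
        (((W -> Z) <-> ~X) | ~X): β-rule — branch into ((W -> Z) <-> ~X)  //  ~X.
          branch 1.1.1 (add ((W -> Z) <-> ~X)):
            ((W -> Z) <-> ~X): β-rule — branch into (W -> Z), ~X  //  ~(W -> Z), ~~X.
              branch 1.1.1.1 (add (W -> Z), ~X):
                (W -> Z): β-rule — branch into ~W  //  Z.
                  branch 1.1.1.1.1 (add ~W):
                    ○ open, literals {W=F, X=F, Z=F}.
                  branch 1.1.1.1.2 (add Z):
                    × closes — contains both Z and ~Z.
              branch 1.1.1.2 (add ~(W -> Z), ~~X):
                ~(W -> Z): α-rule — add W, ~Z.
                ○ open, literals {W=T, X=T, Z=F}.
          branch 1.1.2 (add ~X):
            ○ open, literals {X=F, Z=F}.
      branch 1.2 (add ~(W <-> W)):
        (((W -> Z) <-> ~X) | ~X): β-rule — branch into ((W -> Z) <-> ~X)  //  ~X.
          branch 1.2.1 (add ((W -> Z) <-> ~X)):
            ~(W <-> W): β-rule — branch into W, ~W  //  ~W, W.
              branch 1.2.1.1 (add W, ~W):
                × closes — contains both W and ~W.
              branch 1.2.1.2 (add ~W, W):
                × closes — contains both W and ~W.
          branch 1.2.2 (add ~X):
            ~(W <-> W): β-rule — branch into W, ~W  //  ~W, W.
              branch 1.2.2.1 (add W, ~W):
                × closes — contains both W and ~W.
              branch 1.2.2.2 (add ~W, W):
                × closes — contains both W and ~W.
  branch 2 (add (~Z -> ~Z)):
    ~(Z & (W <-> W)): β-rule — branch into ~Z  //  ~(W <-> W).
      branch 2.1 (add ~Z):
        (~Z -> ~Z): β-rule — branch into ~~Z  //  ~Z.
          branch 2.1.1 (add ~~Z):
            × closes — contains both Z and ~Z.
          branch 2.1.2 (add ~Z):
            ○ open, literals {Z=F}.
      branch 2.2 (add ~(W <-> W)):
        (~Z -> ~Z): β-rule — branch into ~~Z  //  ~Z.
          branch 2.2.1 (add ~~Z):
            ~(W <-> W): β-rule — branch into W, ~W  //  ~W, W.
              branch 2.2.1.1 (add W, ~W):
                × closes — contains both W and ~W.
              branch 2.2.1.2 (add ~W, W):
                × closes — contains both W and ~W.
          branch 2.2.2 (add ~Z):
            ~(W <-> W): β-rule — branch into W, ~W  //  ~W, W.
              branch 2.2.2.1 (add W, ~W):
                × closes — contains both W and ~W.
              branch 2.2.2.2 (add ~W, W):
                × closes — contains both W and ~W.
10 branches closed, 4 open.
Each open branch fixes some atoms; the unmentioned ones are free. Counting distinct full assignments: branch {W=F, X=F, Z=F} (Y) contributes 2 new; branch {W=T, X=T, Z=F} (Y) contributes 2 new; branch {X=F, Z=F} (W, Y) contributes 2 new; branch {Z=F} (W, X, Y) contributes 2 new. Total: 8.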